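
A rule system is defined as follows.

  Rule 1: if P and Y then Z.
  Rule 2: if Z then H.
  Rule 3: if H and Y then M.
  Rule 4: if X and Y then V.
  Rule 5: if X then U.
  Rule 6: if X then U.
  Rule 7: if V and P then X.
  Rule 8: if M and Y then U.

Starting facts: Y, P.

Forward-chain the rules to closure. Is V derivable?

No

V would need X and Y (Rule 4), but X is never established.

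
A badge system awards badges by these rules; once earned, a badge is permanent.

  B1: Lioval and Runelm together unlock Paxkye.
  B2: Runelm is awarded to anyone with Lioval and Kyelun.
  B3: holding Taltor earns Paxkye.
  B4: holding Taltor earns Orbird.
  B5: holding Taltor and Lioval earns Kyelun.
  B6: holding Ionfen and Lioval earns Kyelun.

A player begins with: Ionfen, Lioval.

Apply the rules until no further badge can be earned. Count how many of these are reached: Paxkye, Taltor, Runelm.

With Ionfen and Lioval, Kyelun is earned (B6).
With Lioval and Kyelun, Runelm is earned (B2).
With Lioval and Runelm, Paxkye is earned (B1).
Paxkye: reached.
No rule produces Taltor, and it is not given.
Runelm: reached.
Reached: Paxkye and Runelm — 2 of the 3.

2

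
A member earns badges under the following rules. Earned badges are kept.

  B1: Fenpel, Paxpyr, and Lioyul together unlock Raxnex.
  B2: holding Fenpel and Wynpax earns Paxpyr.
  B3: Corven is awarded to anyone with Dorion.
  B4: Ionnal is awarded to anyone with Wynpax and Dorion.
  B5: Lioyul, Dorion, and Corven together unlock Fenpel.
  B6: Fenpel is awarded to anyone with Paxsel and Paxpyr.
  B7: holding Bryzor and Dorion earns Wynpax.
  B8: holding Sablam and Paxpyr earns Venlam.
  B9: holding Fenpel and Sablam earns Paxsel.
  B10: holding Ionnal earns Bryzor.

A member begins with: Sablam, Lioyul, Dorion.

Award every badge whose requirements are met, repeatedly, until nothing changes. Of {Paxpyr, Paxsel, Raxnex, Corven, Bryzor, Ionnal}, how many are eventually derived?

2

With Dorion, Corven is earned (B3).
With Lioyul, Dorion, and Corven, Fenpel is earned (B5).
With Fenpel and Sablam, Paxsel is earned (B9).
Paxpyr would need Fenpel and Wynpax (B2), but Wynpax is never earned.
Paxsel: reached.
Raxnex would need Fenpel, Paxpyr, and Lioyul (B1), but Paxpyr is never earned.
Corven: reached.
Bryzor would need Ionnal (B10), but Ionnal is never earned.
Ionnal would need Wynpax and Dorion (B4), but Wynpax is never earned.
Reached: Paxsel and Corven — 2 of the 6.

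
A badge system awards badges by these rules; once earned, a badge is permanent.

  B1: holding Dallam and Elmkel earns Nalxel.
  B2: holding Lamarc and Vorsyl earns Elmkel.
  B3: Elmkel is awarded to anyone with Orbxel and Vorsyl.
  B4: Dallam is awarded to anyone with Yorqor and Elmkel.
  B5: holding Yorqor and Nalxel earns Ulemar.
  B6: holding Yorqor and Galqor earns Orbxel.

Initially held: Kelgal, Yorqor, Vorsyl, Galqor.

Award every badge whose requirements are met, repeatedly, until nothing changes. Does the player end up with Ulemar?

Yes

With Yorqor and Galqor, Orbxel is earned (B6).
With Orbxel and Vorsyl, Elmkel is earned (B3).
With Yorqor and Elmkel, Dallam is earned (B4).
With Dallam and Elmkel, Nalxel is earned (B1).
With Yorqor and Nalxel, Ulemar is earned (B5).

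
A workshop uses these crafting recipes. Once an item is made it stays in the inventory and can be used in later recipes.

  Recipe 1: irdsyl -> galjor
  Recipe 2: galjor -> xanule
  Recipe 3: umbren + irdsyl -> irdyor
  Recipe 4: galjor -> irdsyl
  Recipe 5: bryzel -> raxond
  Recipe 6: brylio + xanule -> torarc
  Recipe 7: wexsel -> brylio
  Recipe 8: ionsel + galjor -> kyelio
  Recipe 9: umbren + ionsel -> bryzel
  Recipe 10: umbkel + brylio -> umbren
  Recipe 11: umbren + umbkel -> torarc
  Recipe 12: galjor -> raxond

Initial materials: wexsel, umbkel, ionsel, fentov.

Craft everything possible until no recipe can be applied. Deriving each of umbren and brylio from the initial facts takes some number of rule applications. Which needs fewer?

brylio

brylio: Using Recipe 7, wexsel makes brylio. [1 rule application]
umbren: wexsel -> brylio (Recipe 7). umbkel + brylio -> umbren (Recipe 10). [2 rule applications]
brylio needs fewer.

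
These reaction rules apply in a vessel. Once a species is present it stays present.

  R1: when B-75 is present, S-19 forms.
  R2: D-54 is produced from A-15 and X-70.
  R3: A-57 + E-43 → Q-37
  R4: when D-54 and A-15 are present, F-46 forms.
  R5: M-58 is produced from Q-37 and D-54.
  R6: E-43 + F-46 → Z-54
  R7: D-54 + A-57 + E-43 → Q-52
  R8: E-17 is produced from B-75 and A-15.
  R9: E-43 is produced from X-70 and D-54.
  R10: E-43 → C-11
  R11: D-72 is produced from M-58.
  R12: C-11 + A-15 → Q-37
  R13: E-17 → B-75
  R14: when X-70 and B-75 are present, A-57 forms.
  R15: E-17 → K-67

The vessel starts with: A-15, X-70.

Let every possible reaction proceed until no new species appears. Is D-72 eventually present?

Yes

A-15 and X-70 present → D-54 forms (R2).
X-70 and D-54 present → E-43 forms (R9).
E-43 present → C-11 forms (R10).
C-11 and A-15 present → Q-37 forms (R12).
Q-37 and D-54 present → M-58 forms (R5).
M-58 present → D-72 forms (R11).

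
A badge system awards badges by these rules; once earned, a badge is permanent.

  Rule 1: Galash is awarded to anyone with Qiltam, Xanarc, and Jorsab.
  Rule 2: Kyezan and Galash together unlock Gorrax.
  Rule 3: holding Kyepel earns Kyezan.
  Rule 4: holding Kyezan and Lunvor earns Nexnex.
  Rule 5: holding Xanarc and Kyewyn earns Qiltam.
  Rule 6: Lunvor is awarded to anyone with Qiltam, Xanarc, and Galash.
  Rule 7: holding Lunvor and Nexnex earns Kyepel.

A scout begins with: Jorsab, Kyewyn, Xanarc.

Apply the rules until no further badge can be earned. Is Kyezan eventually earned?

Kyezan would need Kyepel (Rule 3), but Kyepel is never earned.

No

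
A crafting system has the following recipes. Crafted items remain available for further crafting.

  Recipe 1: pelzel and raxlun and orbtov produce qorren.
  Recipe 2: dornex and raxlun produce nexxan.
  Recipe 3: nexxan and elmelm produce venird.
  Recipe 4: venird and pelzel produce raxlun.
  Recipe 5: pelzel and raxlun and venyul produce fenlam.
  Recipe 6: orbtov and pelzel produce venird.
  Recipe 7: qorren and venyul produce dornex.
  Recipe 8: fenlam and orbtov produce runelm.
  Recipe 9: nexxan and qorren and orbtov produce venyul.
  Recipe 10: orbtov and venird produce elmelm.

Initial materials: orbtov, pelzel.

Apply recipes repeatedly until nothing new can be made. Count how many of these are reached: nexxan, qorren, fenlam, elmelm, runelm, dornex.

Using Recipe 6, orbtov and pelzel make venird.
Using Recipe 10, orbtov and venird make elmelm.
Using Recipe 4, venird and pelzel make raxlun.
pelzel and raxlun and orbtov → qorren (Recipe 1).
nexxan would need dornex and raxlun (Recipe 2), but dornex is never obtained.
qorren: reached.
fenlam would need pelzel, raxlun, and venyul (Recipe 5), but venyul is never obtained.
elmelm: reached.
runelm would need fenlam and orbtov (Recipe 8), but fenlam is never obtained.
dornex would need qorren and venyul (Recipe 7), but venyul is never obtained.
Reached: qorren and elmelm — 2 of the 6.

2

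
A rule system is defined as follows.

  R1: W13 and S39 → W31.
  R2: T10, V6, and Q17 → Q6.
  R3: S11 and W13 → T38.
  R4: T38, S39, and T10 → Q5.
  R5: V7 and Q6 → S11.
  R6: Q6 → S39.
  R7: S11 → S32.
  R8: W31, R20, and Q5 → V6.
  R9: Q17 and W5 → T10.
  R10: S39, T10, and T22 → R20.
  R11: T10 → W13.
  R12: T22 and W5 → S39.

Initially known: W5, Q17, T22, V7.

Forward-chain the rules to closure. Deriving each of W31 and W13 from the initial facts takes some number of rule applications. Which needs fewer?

W13

W13: Q17 and W5 hold, so T10 follows (R9). T10 holds, so W13 follows (R11). [2 rule applications]
W31: Q17 and W5 hold, so T10 follows (R9). From T22 and W5, R12 gives S39. T10 holds, so W13 follows (R11). From W13 and S39, R1 gives W31. [4 rule applications]
W13 needs fewer.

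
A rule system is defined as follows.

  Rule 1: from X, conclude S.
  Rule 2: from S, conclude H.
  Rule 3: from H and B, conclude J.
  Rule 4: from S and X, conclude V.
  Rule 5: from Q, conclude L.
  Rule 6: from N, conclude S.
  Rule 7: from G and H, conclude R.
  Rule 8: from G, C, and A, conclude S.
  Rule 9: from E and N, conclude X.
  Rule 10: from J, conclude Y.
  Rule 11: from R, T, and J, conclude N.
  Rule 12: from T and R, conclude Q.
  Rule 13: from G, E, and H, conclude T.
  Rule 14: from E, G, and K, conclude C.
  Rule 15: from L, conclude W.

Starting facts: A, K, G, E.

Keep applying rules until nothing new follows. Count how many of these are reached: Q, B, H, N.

E, G, and K hold, so C follows (Rule 14).
G, C, and A hold, so S follows (Rule 8).
S holds, so H follows (Rule 2).
G, E, and H hold, so T follows (Rule 13).
From G and H, Rule 7 gives R.
From T and R, Rule 12 gives Q.
Q: reached.
No rule produces B, and it is not given.
H: reached.
N would need R, T, and J (Rule 11), but J is never established.
Reached: Q and H — 2 of the 4.

2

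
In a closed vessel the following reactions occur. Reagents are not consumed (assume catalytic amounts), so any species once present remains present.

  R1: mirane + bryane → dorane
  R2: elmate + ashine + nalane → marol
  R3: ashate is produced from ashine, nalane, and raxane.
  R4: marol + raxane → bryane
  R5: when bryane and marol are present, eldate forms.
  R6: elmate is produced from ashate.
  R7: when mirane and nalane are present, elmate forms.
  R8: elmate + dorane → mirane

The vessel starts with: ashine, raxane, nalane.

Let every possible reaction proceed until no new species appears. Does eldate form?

ashine, nalane, and raxane present → ashate forms (R3).
ashate present → elmate forms (R6).
elmate, ashine, and nalane present → marol forms (R2).
marol and raxane present → bryane forms (R4).
bryane and marol present → eldate forms (R5).

Yes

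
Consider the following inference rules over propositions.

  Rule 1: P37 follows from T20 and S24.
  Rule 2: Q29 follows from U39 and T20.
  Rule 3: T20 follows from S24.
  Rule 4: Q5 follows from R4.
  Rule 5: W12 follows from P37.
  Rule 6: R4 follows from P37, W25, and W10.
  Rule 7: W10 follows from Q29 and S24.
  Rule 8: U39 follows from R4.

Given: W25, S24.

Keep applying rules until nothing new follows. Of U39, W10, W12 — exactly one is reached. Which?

W12

From S24, Rule 3 gives T20.
T20 and S24 hold, so P37 follows (Rule 1).
From P37, Rule 5 gives W12.
W10 would need Q29 and S24 (Rule 7), but Q29 is never established. U39 would need R4 (Rule 8), but R4 is never established.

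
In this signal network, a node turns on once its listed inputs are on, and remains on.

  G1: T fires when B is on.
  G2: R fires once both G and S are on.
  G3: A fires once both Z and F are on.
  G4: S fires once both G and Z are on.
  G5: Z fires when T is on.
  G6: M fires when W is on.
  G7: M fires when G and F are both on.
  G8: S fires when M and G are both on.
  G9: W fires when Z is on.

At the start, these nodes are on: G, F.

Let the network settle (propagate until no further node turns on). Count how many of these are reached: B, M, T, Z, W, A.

G and F are on, so M fires (G7).
No rule produces B, and it is not given.
M: reached.
T would need B (G1), but B never turns on.
Z would need T (G5), but T never turns on.
W would need Z (G9), but Z never turns on.
A would need Z and F (G3), but Z never turns on.
Reached: M — 1 of the 6.

1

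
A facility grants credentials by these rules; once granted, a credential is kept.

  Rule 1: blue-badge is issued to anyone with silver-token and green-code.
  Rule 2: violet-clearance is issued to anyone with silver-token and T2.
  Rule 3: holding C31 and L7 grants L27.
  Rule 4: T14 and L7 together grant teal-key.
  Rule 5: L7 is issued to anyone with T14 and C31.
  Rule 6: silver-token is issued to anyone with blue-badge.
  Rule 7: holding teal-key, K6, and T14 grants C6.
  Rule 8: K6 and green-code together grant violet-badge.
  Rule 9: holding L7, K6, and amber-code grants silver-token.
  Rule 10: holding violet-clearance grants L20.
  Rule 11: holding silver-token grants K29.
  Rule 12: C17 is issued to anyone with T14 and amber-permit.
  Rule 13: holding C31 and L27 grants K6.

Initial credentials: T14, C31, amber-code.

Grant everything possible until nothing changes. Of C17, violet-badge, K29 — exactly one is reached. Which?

K29

Holding T14 and C31 grants L7 (Rule 5).
Holding C31 and L7 grants L27 (Rule 3).
Holding C31 and L27 grants K6 (Rule 13).
Holding L7, K6, and amber-code grants silver-token (Rule 9).
Holding silver-token grants K29 (Rule 11).
C17 would need T14 and amber-permit (Rule 12), but amber-permit is never granted. violet-badge would need K6 and green-code (Rule 8), but green-code is never granted.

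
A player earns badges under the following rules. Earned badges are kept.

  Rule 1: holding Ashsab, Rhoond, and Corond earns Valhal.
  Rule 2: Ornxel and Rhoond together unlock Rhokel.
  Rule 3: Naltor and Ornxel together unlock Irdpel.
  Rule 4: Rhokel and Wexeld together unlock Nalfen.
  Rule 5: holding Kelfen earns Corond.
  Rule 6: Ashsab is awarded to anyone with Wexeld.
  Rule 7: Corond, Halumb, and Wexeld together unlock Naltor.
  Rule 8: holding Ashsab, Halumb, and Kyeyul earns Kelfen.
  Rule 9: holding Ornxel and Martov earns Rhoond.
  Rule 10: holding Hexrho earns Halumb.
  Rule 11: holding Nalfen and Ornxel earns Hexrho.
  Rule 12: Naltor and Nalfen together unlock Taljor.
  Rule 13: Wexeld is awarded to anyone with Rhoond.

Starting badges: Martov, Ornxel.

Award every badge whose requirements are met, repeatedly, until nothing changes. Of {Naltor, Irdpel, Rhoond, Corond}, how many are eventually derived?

With Ornxel and Martov, Rhoond is earned (Rule 9).
Naltor would need Corond, Halumb, and Wexeld (Rule 7), but Corond is never earned.
Irdpel would need Naltor and Ornxel (Rule 3), but Naltor is never earned.
Rhoond: reached.
Corond would need Kelfen (Rule 5), but Kelfen is never earned.
Reached: Rhoond — 1 of the 4.

1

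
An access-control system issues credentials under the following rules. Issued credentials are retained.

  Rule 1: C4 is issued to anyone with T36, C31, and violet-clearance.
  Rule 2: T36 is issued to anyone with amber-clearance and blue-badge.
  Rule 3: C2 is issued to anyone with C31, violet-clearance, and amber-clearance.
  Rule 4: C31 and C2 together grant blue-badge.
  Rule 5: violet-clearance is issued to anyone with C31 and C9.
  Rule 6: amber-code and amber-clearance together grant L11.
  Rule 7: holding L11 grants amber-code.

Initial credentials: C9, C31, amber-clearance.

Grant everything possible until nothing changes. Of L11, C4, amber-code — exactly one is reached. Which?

Holding C31 and C9 grants violet-clearance (Rule 5).
Holding C31, violet-clearance, and amber-clearance grants C2 (Rule 3).
Holding C31 and C2 grants blue-badge (Rule 4).
Holding amber-clearance and blue-badge grants T36 (Rule 2).
Holding T36, C31, and violet-clearance grants C4 (Rule 1).
amber-code would need L11 (Rule 7), but L11 is never granted. L11 would need amber-code and amber-clearance (Rule 6), but amber-code is never granted.

C4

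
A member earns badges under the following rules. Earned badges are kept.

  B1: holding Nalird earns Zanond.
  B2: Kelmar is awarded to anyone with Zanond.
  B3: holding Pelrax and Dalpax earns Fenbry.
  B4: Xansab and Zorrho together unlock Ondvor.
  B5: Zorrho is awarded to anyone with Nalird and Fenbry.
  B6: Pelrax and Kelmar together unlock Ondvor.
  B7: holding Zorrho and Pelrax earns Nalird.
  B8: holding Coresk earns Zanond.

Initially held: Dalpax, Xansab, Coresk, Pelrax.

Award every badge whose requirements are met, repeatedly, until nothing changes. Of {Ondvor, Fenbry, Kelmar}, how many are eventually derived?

3

With Pelrax and Dalpax, Fenbry is earned (B3).
With Coresk, Zanond is earned (B8).
With Zanond, Kelmar is earned (B2).
With Pelrax and Kelmar, Ondvor is earned (B6).
Ondvor: reached.
Fenbry: reached.
Kelmar: reached.
All 3 are reached.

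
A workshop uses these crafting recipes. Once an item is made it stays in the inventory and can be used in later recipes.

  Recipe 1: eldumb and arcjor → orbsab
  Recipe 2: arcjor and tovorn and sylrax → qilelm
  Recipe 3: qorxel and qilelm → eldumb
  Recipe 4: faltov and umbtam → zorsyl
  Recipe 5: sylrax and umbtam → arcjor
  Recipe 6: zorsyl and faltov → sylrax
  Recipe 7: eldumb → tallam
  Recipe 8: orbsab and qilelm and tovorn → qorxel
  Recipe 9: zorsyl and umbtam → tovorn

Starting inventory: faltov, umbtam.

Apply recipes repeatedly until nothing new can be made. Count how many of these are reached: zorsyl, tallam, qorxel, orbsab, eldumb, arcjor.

2

Using Recipe 4, faltov and umbtam make zorsyl.
zorsyl and faltov → sylrax (Recipe 6).
Using Recipe 5, sylrax and umbtam make arcjor.
zorsyl: reached.
tallam would need eldumb (Recipe 7), but eldumb is never obtained.
qorxel would need orbsab, qilelm, and tovorn (Recipe 8), but orbsab is never obtained.
orbsab would need eldumb and arcjor (Recipe 1), but eldumb is never obtained.
eldumb would need qorxel and qilelm (Recipe 3), but qorxel is never obtained.
arcjor: reached.
Reached: zorsyl and arcjor — 2 of the 6.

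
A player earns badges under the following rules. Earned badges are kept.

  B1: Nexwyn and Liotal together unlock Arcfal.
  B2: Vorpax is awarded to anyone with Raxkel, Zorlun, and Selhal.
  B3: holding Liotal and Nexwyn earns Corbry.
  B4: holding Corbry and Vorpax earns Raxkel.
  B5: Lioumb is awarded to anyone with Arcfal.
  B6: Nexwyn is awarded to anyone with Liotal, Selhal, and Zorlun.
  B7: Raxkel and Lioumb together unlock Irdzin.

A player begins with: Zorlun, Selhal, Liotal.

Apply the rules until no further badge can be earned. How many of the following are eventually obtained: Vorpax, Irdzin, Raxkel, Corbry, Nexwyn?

With Liotal, Selhal, and Zorlun, Nexwyn is earned (B6).
With Liotal and Nexwyn, Corbry is earned (B3).
Vorpax would need Raxkel, Zorlun, and Selhal (B2), but Raxkel is never earned.
Irdzin would need Raxkel and Lioumb (B7), but Raxkel is never earned.
Raxkel would need Corbry and Vorpax (B4), but Vorpax is never earned.
Corbry: reached.
Nexwyn: reached.
Reached: Corbry and Nexwyn — 2 of the 5.

2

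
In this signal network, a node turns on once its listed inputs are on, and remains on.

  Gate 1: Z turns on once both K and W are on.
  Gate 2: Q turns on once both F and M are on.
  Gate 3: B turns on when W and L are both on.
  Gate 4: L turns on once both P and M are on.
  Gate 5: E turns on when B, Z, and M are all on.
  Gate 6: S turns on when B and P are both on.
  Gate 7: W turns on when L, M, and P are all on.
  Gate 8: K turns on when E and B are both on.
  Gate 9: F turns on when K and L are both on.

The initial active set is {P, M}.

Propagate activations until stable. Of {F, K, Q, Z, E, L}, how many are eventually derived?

1

P and M are on, so L turns on (Gate 4).
F would need K and L (Gate 9), but K never turns on.
K would need E and B (Gate 8), but E never turns on.
Q would need F and M (Gate 2), but F never turns on.
Z would need K and W (Gate 1), but K never turns on.
E would need B, Z, and M (Gate 5), but Z never turns on.
L: reached.
Reached: L — 1 of the 6.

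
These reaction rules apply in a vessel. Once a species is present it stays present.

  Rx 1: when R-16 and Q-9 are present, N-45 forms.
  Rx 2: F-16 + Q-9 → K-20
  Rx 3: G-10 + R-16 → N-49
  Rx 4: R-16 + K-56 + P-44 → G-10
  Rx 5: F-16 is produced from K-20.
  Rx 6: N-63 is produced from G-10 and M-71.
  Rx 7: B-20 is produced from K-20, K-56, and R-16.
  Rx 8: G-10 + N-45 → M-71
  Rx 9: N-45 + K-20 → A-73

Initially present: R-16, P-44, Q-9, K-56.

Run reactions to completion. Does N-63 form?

Yes

R-16 and Q-9 present → N-45 forms (Rx 1).
R-16, K-56, and P-44 present → G-10 forms (Rx 4).
G-10 and N-45 present → M-71 forms (Rx 8).
G-10 and M-71 present → N-63 forms (Rx 6).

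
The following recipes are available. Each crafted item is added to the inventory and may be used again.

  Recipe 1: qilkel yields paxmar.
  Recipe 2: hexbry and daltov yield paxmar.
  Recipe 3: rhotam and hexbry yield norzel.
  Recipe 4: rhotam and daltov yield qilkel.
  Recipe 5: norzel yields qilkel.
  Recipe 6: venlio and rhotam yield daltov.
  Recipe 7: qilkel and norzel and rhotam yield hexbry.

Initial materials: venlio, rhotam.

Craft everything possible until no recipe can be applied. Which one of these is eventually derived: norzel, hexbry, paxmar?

paxmar

venlio and rhotam → daltov (Recipe 6).
rhotam and daltov → qilkel (Recipe 4).
Using Recipe 1, qilkel makes paxmar.
norzel would need rhotam and hexbry (Recipe 3), but hexbry is never obtained. hexbry would need qilkel, norzel, and rhotam (Recipe 7), but norzel is never obtained.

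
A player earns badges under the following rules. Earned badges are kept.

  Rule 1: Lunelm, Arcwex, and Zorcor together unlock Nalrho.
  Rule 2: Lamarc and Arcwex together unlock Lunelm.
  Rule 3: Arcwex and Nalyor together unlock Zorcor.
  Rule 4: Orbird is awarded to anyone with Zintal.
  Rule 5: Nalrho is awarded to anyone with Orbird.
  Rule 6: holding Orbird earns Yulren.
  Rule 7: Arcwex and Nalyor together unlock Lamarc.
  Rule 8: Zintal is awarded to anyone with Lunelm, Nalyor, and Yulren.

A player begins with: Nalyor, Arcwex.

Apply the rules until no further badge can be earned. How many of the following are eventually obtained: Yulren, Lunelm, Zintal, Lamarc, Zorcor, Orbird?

With Arcwex and Nalyor, Lamarc is earned (Rule 7).
With Arcwex and Nalyor, Zorcor is earned (Rule 3).
With Lamarc and Arcwex, Lunelm is earned (Rule 2).
Yulren would need Orbird (Rule 6), but Orbird is never earned.
Lunelm: reached.
Zintal would need Lunelm, Nalyor, and Yulren (Rule 8), but Yulren is never earned.
Lamarc: reached.
Zorcor: reached.
Orbird would need Zintal (Rule 4), but Zintal is never earned.
Reached: Lunelm, Lamarc, and Zorcor — 3 of the 6.

3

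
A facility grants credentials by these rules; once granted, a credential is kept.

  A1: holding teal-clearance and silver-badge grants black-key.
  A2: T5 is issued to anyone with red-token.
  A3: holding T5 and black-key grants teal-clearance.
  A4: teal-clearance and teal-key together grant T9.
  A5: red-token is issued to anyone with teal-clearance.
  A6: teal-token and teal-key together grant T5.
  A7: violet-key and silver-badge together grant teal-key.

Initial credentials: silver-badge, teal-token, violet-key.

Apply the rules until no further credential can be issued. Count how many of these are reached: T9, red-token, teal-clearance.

T9 would need teal-clearance and teal-key (A4), but teal-clearance is never granted.
red-token would need teal-clearance (A5), but teal-clearance is never granted.
teal-clearance would need T5 and black-key (A3), but black-key is never granted.
None of the 3 are reached.

0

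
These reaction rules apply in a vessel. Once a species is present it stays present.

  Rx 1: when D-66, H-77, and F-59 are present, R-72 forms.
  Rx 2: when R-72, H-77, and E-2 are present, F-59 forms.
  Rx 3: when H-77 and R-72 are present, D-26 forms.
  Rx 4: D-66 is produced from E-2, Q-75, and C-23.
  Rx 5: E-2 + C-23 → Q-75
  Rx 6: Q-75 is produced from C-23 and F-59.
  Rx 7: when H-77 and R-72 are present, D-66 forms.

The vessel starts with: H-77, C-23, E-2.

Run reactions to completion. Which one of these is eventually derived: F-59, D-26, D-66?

E-2 and C-23 present → Q-75 forms (Rx 5).
E-2, Q-75, and C-23 present → D-66 forms (Rx 4).
F-59 would need R-72, H-77, and E-2 (Rx 2), but R-72 never forms. D-26 would need H-77 and R-72 (Rx 3), but R-72 never forms.

D-66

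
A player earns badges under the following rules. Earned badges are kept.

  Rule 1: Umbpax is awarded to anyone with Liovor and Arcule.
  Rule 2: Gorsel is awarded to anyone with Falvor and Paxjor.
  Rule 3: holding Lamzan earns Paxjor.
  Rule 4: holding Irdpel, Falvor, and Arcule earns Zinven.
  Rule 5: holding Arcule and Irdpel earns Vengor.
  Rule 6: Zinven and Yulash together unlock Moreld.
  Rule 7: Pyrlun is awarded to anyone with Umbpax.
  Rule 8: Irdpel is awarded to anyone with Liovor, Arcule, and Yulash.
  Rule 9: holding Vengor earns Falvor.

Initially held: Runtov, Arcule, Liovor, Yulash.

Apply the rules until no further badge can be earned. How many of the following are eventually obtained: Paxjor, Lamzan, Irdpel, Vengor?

With Liovor, Arcule, and Yulash, Irdpel is earned (Rule 8).
With Arcule and Irdpel, Vengor is earned (Rule 5).
Paxjor would need Lamzan (Rule 3), but Lamzan is never earned.
No rule produces Lamzan, and it is not given.
Irdpel: reached.
Vengor: reached.
Reached: Irdpel and Vengor — 2 of the 4.

2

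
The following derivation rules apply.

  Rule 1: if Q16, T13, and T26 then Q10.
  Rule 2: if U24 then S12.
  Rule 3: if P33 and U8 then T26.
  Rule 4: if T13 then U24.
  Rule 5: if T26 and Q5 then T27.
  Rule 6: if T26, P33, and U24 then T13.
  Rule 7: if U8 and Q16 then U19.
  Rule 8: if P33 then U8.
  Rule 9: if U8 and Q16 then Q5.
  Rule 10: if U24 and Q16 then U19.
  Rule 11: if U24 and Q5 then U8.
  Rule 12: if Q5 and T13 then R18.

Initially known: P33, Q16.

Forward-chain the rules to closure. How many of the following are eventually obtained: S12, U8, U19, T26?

P33 holds, so U8 follows (Rule 8).
U8 and Q16 hold, so U19 follows (Rule 7).
P33 and U8 hold, so T26 follows (Rule 3).
S12 would need U24 (Rule 2), but U24 is never established.
U8: reached.
U19: reached.
T26: reached.
Reached: U8, U19, and T26 — 3 of the 4.

3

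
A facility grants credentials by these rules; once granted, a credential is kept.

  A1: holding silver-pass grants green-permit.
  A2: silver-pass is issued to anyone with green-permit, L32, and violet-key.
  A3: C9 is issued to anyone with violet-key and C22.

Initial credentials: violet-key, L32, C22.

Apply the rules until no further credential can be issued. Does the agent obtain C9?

Yes

Holding violet-key and C22 grants C9 (A3).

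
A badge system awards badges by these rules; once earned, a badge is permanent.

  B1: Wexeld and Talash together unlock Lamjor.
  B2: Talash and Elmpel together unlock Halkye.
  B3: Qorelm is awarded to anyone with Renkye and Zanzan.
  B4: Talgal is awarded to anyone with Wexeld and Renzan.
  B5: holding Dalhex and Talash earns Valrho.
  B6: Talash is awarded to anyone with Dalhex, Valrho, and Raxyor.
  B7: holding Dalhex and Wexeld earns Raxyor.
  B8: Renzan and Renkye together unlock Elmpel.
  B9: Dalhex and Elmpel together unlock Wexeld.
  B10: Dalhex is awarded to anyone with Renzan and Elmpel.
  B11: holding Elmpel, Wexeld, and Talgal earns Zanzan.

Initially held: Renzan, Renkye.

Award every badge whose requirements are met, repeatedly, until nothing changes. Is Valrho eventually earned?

Valrho would need Dalhex and Talash (B5), but Talash is never earned.

No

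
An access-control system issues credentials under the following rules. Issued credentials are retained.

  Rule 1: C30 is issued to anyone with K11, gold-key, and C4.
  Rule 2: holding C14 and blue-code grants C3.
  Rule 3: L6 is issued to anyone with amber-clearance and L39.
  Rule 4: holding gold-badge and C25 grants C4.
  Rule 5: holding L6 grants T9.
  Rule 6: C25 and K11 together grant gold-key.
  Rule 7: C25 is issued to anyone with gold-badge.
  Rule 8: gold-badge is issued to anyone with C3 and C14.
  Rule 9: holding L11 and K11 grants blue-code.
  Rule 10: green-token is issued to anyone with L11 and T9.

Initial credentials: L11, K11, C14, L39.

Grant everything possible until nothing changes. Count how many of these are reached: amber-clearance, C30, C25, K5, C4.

3

Holding L11 and K11 grants blue-code (Rule 9).
Holding C14 and blue-code grants C3 (Rule 2).
Holding C3 and C14 grants gold-badge (Rule 8).
Holding gold-badge grants C25 (Rule 7).
Holding C25 and K11 grants gold-key (Rule 6).
Holding gold-badge and C25 grants C4 (Rule 4).
Holding K11, gold-key, and C4 grants C30 (Rule 1).
No rule produces amber-clearance, and it is not given.
C30: reached.
C25: reached.
No rule produces K5, and it is not given.
C4: reached.
Reached: C30, C25, and C4 — 3 of the 5.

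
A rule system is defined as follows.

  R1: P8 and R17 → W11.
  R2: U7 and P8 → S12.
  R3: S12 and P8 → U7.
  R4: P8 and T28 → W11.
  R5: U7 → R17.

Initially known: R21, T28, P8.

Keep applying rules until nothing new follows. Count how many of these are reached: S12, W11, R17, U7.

From P8 and T28, R4 gives W11.
S12 would need U7 and P8 (R2), but U7 is never established.
W11: reached.
R17 would need U7 (R5), but U7 is never established.
U7 would need S12 and P8 (R3), but S12 is never established.
Reached: W11 — 1 of the 4.

1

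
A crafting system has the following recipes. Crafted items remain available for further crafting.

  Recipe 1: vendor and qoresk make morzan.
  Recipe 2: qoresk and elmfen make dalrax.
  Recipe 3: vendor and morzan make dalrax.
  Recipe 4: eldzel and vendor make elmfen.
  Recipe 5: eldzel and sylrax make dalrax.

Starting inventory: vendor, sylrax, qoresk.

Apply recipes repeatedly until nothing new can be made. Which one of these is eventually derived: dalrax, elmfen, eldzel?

dalrax

Using Recipe 1, vendor and qoresk make morzan.
Using Recipe 3, vendor and morzan make dalrax.
No rule produces eldzel, and it is not given. elmfen would need eldzel and vendor (Recipe 4), but eldzel is never obtained.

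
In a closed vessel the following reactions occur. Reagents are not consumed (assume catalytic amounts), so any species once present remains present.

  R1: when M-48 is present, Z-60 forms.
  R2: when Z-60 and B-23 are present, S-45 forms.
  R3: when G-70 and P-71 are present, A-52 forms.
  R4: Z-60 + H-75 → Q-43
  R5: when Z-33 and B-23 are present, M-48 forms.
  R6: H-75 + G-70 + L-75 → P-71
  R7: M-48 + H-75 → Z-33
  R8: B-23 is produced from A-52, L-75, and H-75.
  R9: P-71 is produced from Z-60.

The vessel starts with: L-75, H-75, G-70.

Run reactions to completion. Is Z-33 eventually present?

Z-33 would need M-48 and H-75 (R7), but M-48 never forms.

No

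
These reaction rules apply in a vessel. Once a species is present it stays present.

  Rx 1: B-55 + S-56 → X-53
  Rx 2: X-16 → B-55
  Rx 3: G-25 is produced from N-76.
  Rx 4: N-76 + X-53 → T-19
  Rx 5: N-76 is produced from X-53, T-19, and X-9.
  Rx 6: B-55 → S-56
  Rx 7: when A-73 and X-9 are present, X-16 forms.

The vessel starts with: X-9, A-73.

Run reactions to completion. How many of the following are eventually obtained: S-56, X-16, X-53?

A-73 and X-9 present → X-16 forms (Rx 7).
X-16 present → B-55 forms (Rx 2).
B-55 present → S-56 forms (Rx 6).
B-55 and S-56 present → X-53 forms (Rx 1).
S-56: reached.
X-16: reached.
X-53: reached.
All 3 are reached.

3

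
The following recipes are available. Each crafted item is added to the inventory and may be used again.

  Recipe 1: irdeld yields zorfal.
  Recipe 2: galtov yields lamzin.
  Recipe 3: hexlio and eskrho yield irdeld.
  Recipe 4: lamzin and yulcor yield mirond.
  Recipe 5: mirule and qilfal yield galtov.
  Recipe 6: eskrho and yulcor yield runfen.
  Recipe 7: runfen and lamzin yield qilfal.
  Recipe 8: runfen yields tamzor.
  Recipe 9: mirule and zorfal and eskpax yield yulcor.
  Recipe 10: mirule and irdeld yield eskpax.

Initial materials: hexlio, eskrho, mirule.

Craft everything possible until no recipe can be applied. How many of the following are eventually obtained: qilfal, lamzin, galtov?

qilfal would need runfen and lamzin (Recipe 7), but lamzin is never obtained.
lamzin would need galtov (Recipe 2), but galtov is never obtained.
galtov would need mirule and qilfal (Recipe 5), but qilfal is never obtained.
None of the 3 are reached.

0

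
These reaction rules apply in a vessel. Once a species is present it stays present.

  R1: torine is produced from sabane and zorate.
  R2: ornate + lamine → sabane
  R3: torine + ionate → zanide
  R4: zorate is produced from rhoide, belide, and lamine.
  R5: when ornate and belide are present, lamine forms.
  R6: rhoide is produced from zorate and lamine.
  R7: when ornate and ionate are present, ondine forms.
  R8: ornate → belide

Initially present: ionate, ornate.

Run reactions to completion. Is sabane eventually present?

ornate present → belide forms (R8).
ornate and belide present → lamine forms (R5).
ornate and lamine present → sabane forms (R2).

Yes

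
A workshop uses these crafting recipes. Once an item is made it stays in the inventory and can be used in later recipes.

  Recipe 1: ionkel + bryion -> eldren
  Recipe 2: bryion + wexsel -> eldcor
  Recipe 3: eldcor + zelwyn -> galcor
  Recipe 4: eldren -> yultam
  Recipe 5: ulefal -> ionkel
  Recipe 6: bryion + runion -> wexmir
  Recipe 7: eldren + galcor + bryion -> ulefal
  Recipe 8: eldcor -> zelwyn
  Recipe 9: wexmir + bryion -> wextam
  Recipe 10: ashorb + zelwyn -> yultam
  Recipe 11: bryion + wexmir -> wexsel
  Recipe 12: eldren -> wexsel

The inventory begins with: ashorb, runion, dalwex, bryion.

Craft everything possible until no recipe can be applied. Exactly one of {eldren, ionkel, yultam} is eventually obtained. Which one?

yultam

bryion + runion -> wexmir (Recipe 6).
Using Recipe 11, bryion and wexmir make wexsel.
Using Recipe 2, bryion and wexsel make eldcor.
Using Recipe 8, eldcor makes zelwyn.
ashorb + zelwyn -> yultam (Recipe 10).
ionkel would need ulefal (Recipe 5), but ulefal is never obtained. eldren would need ionkel and bryion (Recipe 1), but ionkel is never obtained.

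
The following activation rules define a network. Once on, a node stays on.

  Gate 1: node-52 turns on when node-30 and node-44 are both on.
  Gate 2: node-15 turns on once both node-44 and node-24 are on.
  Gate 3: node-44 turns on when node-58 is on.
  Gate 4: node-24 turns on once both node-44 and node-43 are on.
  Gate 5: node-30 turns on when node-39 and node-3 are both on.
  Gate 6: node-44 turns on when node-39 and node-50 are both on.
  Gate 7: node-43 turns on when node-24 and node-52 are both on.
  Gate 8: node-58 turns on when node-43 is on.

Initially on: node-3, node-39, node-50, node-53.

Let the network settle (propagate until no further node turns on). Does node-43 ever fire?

node-43 would need node-24 and node-52 (Gate 7), but node-24 never turns on.

No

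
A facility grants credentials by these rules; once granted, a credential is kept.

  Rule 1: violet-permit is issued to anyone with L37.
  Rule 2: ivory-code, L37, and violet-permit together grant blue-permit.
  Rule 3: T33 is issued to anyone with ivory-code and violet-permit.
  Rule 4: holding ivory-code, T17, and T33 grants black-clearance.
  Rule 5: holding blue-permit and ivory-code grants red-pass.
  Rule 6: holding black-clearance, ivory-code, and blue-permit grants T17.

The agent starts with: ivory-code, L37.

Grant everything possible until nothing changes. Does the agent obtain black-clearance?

No

black-clearance would need ivory-code, T17, and T33 (Rule 4), but T17 is never granted.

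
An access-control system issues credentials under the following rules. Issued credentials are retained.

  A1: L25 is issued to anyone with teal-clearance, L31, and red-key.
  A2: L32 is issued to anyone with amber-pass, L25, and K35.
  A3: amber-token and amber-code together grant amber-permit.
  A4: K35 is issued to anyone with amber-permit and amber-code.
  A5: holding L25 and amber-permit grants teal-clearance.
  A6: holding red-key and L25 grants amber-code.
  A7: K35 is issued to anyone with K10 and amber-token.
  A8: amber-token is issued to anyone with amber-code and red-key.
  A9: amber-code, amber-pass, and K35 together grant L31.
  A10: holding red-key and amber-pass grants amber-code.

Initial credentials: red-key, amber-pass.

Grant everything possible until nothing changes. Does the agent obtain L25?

L25 would need teal-clearance, L31, and red-key (A1), but teal-clearance is never granted.

No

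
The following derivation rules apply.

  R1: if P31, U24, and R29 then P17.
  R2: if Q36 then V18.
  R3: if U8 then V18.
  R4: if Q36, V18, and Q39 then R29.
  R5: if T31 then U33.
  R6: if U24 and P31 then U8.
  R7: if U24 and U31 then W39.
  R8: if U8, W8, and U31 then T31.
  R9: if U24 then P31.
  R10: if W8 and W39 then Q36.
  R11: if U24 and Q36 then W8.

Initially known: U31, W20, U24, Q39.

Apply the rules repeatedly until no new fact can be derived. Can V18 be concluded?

Yes

From U24, R9 gives P31.
From U24 and P31, R6 gives U8.
U8 holds, so V18 follows (R3).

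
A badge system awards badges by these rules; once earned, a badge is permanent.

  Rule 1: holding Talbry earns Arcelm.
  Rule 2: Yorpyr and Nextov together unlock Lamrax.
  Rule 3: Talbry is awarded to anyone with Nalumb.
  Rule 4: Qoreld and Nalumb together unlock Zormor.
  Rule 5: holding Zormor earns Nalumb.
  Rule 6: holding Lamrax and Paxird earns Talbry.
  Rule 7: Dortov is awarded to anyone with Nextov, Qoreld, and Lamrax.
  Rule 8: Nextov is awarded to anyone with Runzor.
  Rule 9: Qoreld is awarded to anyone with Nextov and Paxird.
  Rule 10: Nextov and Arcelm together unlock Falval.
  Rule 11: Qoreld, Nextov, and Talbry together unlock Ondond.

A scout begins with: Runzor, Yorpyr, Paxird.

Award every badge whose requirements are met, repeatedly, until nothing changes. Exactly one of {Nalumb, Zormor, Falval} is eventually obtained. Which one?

With Runzor, Nextov is earned (Rule 8).
With Yorpyr and Nextov, Lamrax is earned (Rule 2).
With Lamrax and Paxird, Talbry is earned (Rule 6).
With Talbry, Arcelm is earned (Rule 1).
With Nextov and Arcelm, Falval is earned (Rule 10).
Zormor would need Qoreld and Nalumb (Rule 4), but Nalumb is never earned. Nalumb would need Zormor (Rule 5), but Zormor is never earned.

Falval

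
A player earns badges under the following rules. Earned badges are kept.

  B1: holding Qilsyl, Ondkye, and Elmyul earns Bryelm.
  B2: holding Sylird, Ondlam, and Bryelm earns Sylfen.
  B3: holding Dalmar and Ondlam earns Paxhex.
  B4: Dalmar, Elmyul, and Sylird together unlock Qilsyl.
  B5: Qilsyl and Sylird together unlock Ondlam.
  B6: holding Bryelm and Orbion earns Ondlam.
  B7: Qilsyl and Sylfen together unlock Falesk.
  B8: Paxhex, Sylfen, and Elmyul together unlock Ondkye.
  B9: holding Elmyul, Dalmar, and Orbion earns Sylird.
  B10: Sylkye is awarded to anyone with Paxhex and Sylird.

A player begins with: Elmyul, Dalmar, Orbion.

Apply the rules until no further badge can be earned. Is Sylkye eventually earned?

Yes

With Elmyul, Dalmar, and Orbion, Sylird is earned (B9).
With Dalmar, Elmyul, and Sylird, Qilsyl is earned (B4).
With Qilsyl and Sylird, Ondlam is earned (B5).
With Dalmar and Ondlam, Paxhex is earned (B3).
With Paxhex and Sylird, Sylkye is earned (B10).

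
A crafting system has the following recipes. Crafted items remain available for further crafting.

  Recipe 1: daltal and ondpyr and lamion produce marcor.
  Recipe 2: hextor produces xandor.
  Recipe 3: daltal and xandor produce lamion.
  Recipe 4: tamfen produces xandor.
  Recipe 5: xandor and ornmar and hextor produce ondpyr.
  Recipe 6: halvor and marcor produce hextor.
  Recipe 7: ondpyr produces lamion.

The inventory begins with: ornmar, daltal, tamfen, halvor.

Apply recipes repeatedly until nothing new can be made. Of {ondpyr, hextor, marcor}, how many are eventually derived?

0

ondpyr would need xandor, ornmar, and hextor (Recipe 5), but hextor is never obtained.
hextor would need halvor and marcor (Recipe 6), but marcor is never obtained.
marcor would need daltal, ondpyr, and lamion (Recipe 1), but ondpyr is never obtained.
None of the 3 are reached.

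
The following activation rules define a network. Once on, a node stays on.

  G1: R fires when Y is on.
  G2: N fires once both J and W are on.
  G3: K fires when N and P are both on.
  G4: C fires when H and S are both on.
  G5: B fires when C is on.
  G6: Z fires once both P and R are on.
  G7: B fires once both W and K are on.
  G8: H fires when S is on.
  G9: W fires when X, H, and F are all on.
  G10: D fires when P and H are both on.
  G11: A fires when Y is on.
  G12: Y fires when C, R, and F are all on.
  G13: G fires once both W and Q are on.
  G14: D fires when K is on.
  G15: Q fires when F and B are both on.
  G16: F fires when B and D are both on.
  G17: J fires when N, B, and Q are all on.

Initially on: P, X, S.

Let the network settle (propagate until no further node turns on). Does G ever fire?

S is on, so H fires (G8).
G4: H and S on → C on.
G10: P and H on → D on.
G5: C on → B on.
G16: B and D on → F on.
F and B are on, so Q fires (G15).
X, H, and F are on, so W fires (G9).
G13: W and Q on → G on.

Yes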